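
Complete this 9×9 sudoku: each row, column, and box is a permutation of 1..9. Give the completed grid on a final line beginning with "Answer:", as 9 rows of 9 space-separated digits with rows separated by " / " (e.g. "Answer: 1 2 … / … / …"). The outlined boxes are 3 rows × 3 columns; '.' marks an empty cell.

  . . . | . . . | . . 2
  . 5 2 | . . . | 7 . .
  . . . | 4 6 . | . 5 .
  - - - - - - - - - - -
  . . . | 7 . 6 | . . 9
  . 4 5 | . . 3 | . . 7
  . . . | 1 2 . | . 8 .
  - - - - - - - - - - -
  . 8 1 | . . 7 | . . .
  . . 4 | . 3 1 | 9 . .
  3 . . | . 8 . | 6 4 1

Step 1. [r1c5∈{1,5,7,9}] across col 5, 7 lands solely at r1c5, so r1c5=7.
Step 2. [r5c5∈{9}] r5c5 has the single candidate 9. So r5c5=9.
Step 3. [r6c6∈{4,5}] r6c6 is the only open cell in col 6 admitting 4, so r6c6=4.
Step 4. [r2c9∈{3,4,6,8}] col 9 places 4 nowhere but r2c9, so r2c9=4.
Step 5. [r6c9∈{3,5,6}] col 9 places 6 nowhere but r6c9, so r6c9=6.
Step 6. [r5c1∈{1,2,6,8}] r5c1 is the only open cell in row 5 admitting 6 ⇒ r5c1=6.
Step 7. [r1c3∈{3,6,8,9}] r1c3 is the only open cell in col 3 admitting 6, so r1c3=6.
Step 8. [r7c4∈{2,5,6,9}] across row 7, 6 lands solely at r7c4, so r7c4=6.
Step 9. [r7c1∈{2,5,9}] 9 has one home in row 7: r7c1 ⇒ r7c1=9.
Step 10. [r9c3∈{7}] r9c3 has the single candidate 7 ⇒ r9c3=7.
Step 11. [r9c2∈{2}] r9c2 is down to just 2, so r9c2=2.
Step 12. [r4c1∈{1,2,8}] col 1 places 2 nowhere but r4c1. So r4c1=2.
Step 13. [r4c2∈{1,3}] across box 4, 1 lands solely at r4c2, so r4c2=1.
Step 14. [r4c8∈{3}] r4c8 is down to just 3, so r4c8=3.
Step 15. [r7c8∈{2}] r7c8's peers cover all but 2, so r7c8=2.
Step 16. [r2c4∈{3,8,9}] r2c4 is the only open cell in row 2 admitting 3. So r2c4=3.
Step 17. [r5c8∈{1}] r5c8's peers cover all but 1, so r5c8=1.
Step 18. [r1c8∈{9}] nothing but 9 survives at r1c8. So r1c8=9.
Step 19. [r1c2∈{3}] r1c2's peers cover all but 3. So r1c2=3.
Step 20. [r2c6∈{8,9}] 9 has one home in row 2: r2c6, so r2c6=9.
Step 21. [r9c6∈{5}] r9c6's peers cover all but 5. So r9c6=5.
Step 22. [r2c1∈{1,8}] 8 has one home in row 2: r2c1. So r2c1=8.
Step 23. [r1c6∈{8}] r1c6's peers cover all but 8. So r1c6=8.
Step 24. [r3c7∈{1,3,8}] across col 7, 8 lands solely at r3c7. So r3c7=8.
Step 25. [r6c7∈{5}] r6c7 is down to just 5. So r6c7=5.
Step 26. [r3c1∈{1,7}] row 3 places 1 nowhere but r3c1 ⇒ r3c1=1.
Step 27. [r7c9∈{3,5}] across row 7, 5 lands solely at r7c9, so r7c9=5.
Step 28. [r3c3∈{9}] r3c3's peers cover all but 9 ⇒ r3c3=9.
Step 29. [r3c2∈{7}] r3c2's peers cover all but 7, so r3c2=7.
Step 30. [r9c4∈{9}] only 9 remains possible at r9c4 ⇒ r9c4=9.
Step 31. [r3c9∈{3}] r3c9 is down to just 3 ⇒ r3c9=3.
Step 32. [r8c4∈{2}] nothing but 2 survives at r8c4, so r8c4=2.
Step 33. [r1c1∈{4}] only 4 remains possible at r1c1. So r1c1=4.
Step 34. [r6c2∈{9}] r6c2's peers cover all but 9 ⇒ r6c2=9.
Step 35. [r8c8∈{7}] r8c8 has the single candidate 7 ⇒ r8c8=7.
Step 36. [r4c5∈{5}] r4c5's peers cover all but 5 ⇒ r4c5=5.
Step 37. [r4c3∈{8}] r4c3's peers cover all but 8. So r4c3=8.
Step 38. [r8c9∈{8}] only 8 remains possible at r8c9 ⇒ r8c9=8.
Step 39. [r1c4∈{5}] r1c4 is down to just 5 ⇒ r1c4=5.
Step 40. [r7c5∈{4}] r7c5's peers cover all but 4. So r7c5=4.
Step 41. [r3c6∈{2}] r3c6 is down to just 2, so r3c6=2.
Step 42. [r8c2∈{6}] r8c2 has the single candidate 6. So r8c2=6.
Step 43. [r6c3∈{3}] nothing but 3 survives at r6c3, so r6c3=3.
Step 44. [r2c8∈{6}] r2c8 has the single candidate 6 ⇒ r2c8=6.
Step 45. [r1c7∈{1}] r1c7 is down to just 1 ⇒ r1c7=1.
Step 46. [r5c7∈{2}] r5c7's peers cover all but 2 ⇒ r5c7=2.
Step 47. [r8c1∈{5}] nothing but 5 survives at r8c1 ⇒ r8c1=5.
Step 48. [r2c5∈{1}] r2c5 has the single candidate 1 ⇒ r2c5=1.
Step 49. [r5c4∈{8}] r5c4 is down to just 8 ⇒ r5c4=8.
Step 50. [r6c1∈{7}] r6c1 is down to just 7 ⇒ r6c1=7.
Step 51. [r7c7∈{3}] r7c7's peers cover all but 3. So r7c7=3.
Step 52. [r4c7∈{4}] r4c7 has the single candidate 4. So r4c7=4.

Answer: 4 3 6 5 7 8 1 9 2 / 8 5 2 3 1 9 7 6 4 / 1 7 9 4 6 2 8 5 3 / 2 1 8 7 5 6 4 3 9 / 6 4 5 8 9 3 2 1 7 / 7 9 3 1 2 4 5 8 6 / 9 8 1 6 4 7 3 2 5 / 5 6 4 2 3 1 9 7 8 / 3 2 7 9 8 5 6 4 1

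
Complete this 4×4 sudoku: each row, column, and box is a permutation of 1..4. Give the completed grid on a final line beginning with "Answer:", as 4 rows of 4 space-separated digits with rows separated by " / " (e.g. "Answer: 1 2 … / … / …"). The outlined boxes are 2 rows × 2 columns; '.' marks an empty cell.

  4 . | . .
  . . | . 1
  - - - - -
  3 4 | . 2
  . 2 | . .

Step 1. [r1c4∈{3}] nothing but 3 survives at r1c4, so r1c4=3.
Step 2. [r4c3∈{1,3,4}] 3 has one home in row 4: r4c3 ⇒ r4c3=3.
Step 3. [r1c3∈{2}] nothing but 2 survives at r1c3, so r1c3=2.
Step 4. [r2c2∈{3}] nothing but 3 survives at r2c2 ⇒ r2c2=3.
Step 5. [r2c3∈{4}] nothing but 4 survives at r2c3 ⇒ r2c3=4.
Step 6. [r3c3∈{1}] r3c3's peers cover all but 1. So r3c3=1.
Step 7. [r4c4∈{4}] r4c4 is down to just 4. So r4c4=4.
Step 8. [r4c1∈{1}] r4c1 has the single candidate 1. So r4c1=1.
Step 9. [r1c2∈{1}] r1c2 has the single candidate 1 ⇒ r1c2=1.
Step 10. [r2c1∈{2}] r2c1 is down to just 2, so r2c1=2.

Answer: 4 1 2 3 / 2 3 4 1 / 3 4 1 2 / 1 2 3 4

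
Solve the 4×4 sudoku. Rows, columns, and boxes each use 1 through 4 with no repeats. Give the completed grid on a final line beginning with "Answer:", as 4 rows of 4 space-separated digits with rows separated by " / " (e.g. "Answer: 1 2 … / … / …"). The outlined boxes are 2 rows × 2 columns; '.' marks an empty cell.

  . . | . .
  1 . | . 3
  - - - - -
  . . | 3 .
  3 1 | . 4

Step 1. [r4c3∈{2}] r4c3 has the single candidate 2. So r4c3=2.
Step 2. [r2c2∈{2,4}] across row 2, 2 lands solely at r2c2 ⇒ r2c2=2.
Step 3. [r1c1∈{4}] r1c1 is down to just 4. So r1c1=4.
Step 4. [r1c4∈{1,2}] 2 has one home in row 1: r1c4. So r1c4=2.
Step 5. [r3c2∈{4}] r3c2's peers cover all but 4, so r3c2=4.
Step 6. [r1c3∈{1}] r1c3 has the single candidate 1, so r1c3=1.
Step 7. [r3c4∈{1}] only 1 remains possible at r3c4. So r3c4=1.
Step 8. [r1c2∈{3}] r1c2 has the single candidate 3. So r1c2=3.
Step 9. [r3c1∈{2}] r3c1 is down to just 2. So r3c1=2.
Step 10. [r2c3∈{4}] r2c3's peers cover all but 4. So r2c3=4.

Answer: 4 3 1 2 / 1 2 4 3 / 2 4 3 1 / 3 1 2 4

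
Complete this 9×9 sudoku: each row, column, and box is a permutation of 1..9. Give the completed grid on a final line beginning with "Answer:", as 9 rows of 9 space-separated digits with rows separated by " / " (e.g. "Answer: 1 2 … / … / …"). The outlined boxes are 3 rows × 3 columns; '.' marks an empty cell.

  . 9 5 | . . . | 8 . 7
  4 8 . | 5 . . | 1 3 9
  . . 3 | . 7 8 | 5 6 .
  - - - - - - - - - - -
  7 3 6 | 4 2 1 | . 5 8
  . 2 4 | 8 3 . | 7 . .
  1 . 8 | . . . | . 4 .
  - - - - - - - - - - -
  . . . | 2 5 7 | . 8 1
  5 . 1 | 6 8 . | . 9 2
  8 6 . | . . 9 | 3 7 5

Step 1. [r2c5∈{6}] only 6 remains possible at r2c5, so r2c5=6.
Step 2. [r9c5∈{1,4}] r9c5 is the only open cell in row 9 admitting 4 ⇒ r9c5=4.
Step 3. [r5c9∈{6}] nothing but 6 survives at r5c9 ⇒ r5c9=6.
Step 4. [r1c6∈{2,3,4}] across row 1, 4 lands solely at r1c6, so r1c6=4.
Step 5. [r7c2∈{4}] r7c2's peers cover all but 4 ⇒ r7c2=4.
Step 6. [r1c5∈{1}] r1c5 has the single candidate 1, so r1c5=1.
Step 7. [r6c5∈{9}] nothing but 9 survives at r6c5 ⇒ r6c5=9.
Step 8. [r3c1∈{2}] r3c1's peers cover all but 2 ⇒ r3c1=2.
Step 9. [r6c6∈{5,6}] in row 6, 6 fits only at r6c6. So r6c6=6.
Step 10. [r5c1∈{9}] r5c1 has the single candidate 9. So r5c1=9.
Step 11. [r4c7∈{9}] only 9 remains possible at r4c7 ⇒ r4c7=9.
Step 12. [r3c2∈{1}] r3c2 is down to just 1 ⇒ r3c2=1.
Step 13. [r8c7∈{4}] r8c7 has the single candidate 4, so r8c7=4.
Step 14. [r8c2∈{7}] nothing but 7 survives at r8c2 ⇒ r8c2=7.
Step 15. [r6c2∈{5}] nothing but 5 survives at r6c2. So r6c2=5.
Step 16. [r6c4∈{7}] only 7 remains possible at r6c4 ⇒ r6c4=7.
Step 17. [r7c3∈{9}] nothing but 9 survives at r7c3. So r7c3=9.
Step 18. [r2c6∈{2}] only 2 remains possible at r2c6, so r2c6=2.
Step 19. [r6c7∈{2}] only 2 remains possible at r6c7 ⇒ r6c7=2.
Step 20. [r5c6∈{5}] nothing but 5 survives at r5c6, so r5c6=5.
Step 21. [r5c8∈{1}] nothing but 1 survives at r5c8, so r5c8=1.
Step 22. [r6c9∈{3}] r6c9's peers cover all but 3. So r6c9=3.
Step 23. [r1c1∈{6}] r1c1's peers cover all but 6. So r1c1=6.
Step 24. [r1c8∈{2}] nothing but 2 survives at r1c8 ⇒ r1c8=2.
Step 25. [r1c4∈{3}] nothing but 3 survives at r1c4 ⇒ r1c4=3.
Step 26. [r3c4∈{9}] r3c4 has the single candidate 9. So r3c4=9.
Step 27. [r2c3∈{7}] nothing but 7 survives at r2c3. So r2c3=7.
Step 28. [r8c6∈{3}] nothing but 3 survives at r8c6. So r8c6=3.
Step 29. [r9c4∈{1}] only 1 remains possible at r9c4 ⇒ r9c4=1.
Step 30. [r7c1∈{3}] only 3 remains possible at r7c1 ⇒ r7c1=3.
Step 31. [r7c7∈{6}] only 6 remains possible at r7c7, so r7c7=6.
Step 32. [r3c9∈{4}] r3c9 is down to just 4. So r3c9=4.
Step 33. [r9c3∈{2}] r9c3 is down to just 2, so r9c3=2.

Answer: 6 9 5 3 1 4 8 2 7 / 4 8 7 5 6 2 1 3 9 / 2 1 3 9 7 8 5 6 4 / 7 3 6 4 2 1 9 5 8 / 9 2 4 8 3 5 7 1 6 / 1 5 8 7 9 6 2 4 3 / 3 4 9 2 5 7 6 8 1 / 5 7 1 6 8 3 4 9 2 / 8 6 2 1 4 9 3 7 5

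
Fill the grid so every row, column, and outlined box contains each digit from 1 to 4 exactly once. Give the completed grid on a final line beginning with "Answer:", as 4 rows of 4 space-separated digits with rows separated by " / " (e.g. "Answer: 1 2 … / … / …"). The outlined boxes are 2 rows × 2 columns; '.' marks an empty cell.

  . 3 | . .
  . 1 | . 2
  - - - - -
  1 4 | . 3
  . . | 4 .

Step 1. [r1c4∈{1,4}] r1c4 is the only open cell in col 4 admitting 4 ⇒ r1c4=4.
Step 2. [r4c2∈{2}] r4c2's peers cover all but 2 ⇒ r4c2=2.
Step 3. [r4c4∈{1}] only 1 remains possible at r4c4 ⇒ r4c4=1.
Step 4. [r1c3∈{1}] only 1 remains possible at r1c3 ⇒ r1c3=1.
Step 5. [r2c3∈{3}] r2c3 is down to just 3, so r2c3=3.
Step 6. [r2c1∈{4}] r2c1 has the single candidate 4. So r2c1=4.
Step 7. [r4c1∈{3}] only 3 remains possible at r4c1. So r4c1=3.
Step 8. [r3c3∈{2}] nothing but 2 survives at r3c3 ⇒ r3c3=2.
Step 9. [r1c1∈{2}] nothing but 2 survives at r1c1. So r1c1=2.

Answer: 2 3 1 4 / 4 1 3 2 / 1 4 2 3 / 3 2 4 1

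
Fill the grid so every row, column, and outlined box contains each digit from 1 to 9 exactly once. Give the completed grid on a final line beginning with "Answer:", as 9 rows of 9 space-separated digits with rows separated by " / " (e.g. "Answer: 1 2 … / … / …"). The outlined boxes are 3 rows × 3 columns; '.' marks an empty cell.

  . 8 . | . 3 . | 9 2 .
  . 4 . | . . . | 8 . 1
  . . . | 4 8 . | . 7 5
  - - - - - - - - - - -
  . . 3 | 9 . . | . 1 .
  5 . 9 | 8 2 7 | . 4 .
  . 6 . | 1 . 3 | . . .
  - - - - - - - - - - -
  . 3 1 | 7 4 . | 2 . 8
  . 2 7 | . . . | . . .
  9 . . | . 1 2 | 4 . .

Step 1. [r7c1∈{6}] nothing but 6 survives at r7c1, so r7c1=6.
Step 2. [r4c1∈{2,4,7,8}] across row 4, 8 lands solely at r4c1 ⇒ r4c1=8.
Step 3. [r6c5∈{5}] only 5 remains possible at r6c5 ⇒ r6c5=5.
Step 4. [r4c5∈{6}] only 6 remains possible at r4c5, so r4c5=6.
Step 5. [r8c5∈{9}] nothing but 9 survives at r8c5 ⇒ r8c5=9.
Step 6. [r7c6∈{5}] only 5 remains possible at r7c6, so r7c6=5.
Step 7. [r2c4∈{2,5,6}] r2c4 is the only open cell in col 4 admitting 2, so r2c4=2.
Step 8. [r9c9∈{3,6,7}] in row 9, 7 fits only at r9c9. So r9c9=7.
Step 9. [r2c3∈{5,6}] across row 2, 5 lands solely at r2c3 ⇒ r2c3=5.
Step 10. [r1c3∈{6}] only 6 remains possible at r1c3 ⇒ r1c3=6.
Step 11. [r8c7∈{1,3,5,6}] across row 8, 1 lands solely at r8c7. So r8c7=1.
Step 12. [r1c1∈{1,7}] row 1 places 7 nowhere but r1c1, so r1c1=7.
Step 13. [r3c1∈{1,2,3}] across col 1, 1 lands solely at r3c1. So r3c1=1.
Step 14. [r6c1∈{2,4}] 2 has one home in col 1: r6c1, so r6c1=2.
Step 15. [r8c8∈{3,5,6}] r8c8 is the only open cell in row 8 admitting 5, so r8c8=5.
Step 16. [r3c7∈{3,6}] 3 has one home in row 3: r3c7. So r3c7=3.
Step 17. [r9c8∈{3,6}] in col 8, 3 fits only at r9c8, so r9c8=3.
Step 18. [r8c9∈{6}] only 6 remains possible at r8c9. So r8c9=6.
Step 19. [r3c6∈{6,9}] row 3 places 6 nowhere but r3c6 ⇒ r3c6=6.
Step 20. [r6c9∈{9}] r6c9's peers cover all but 9. So r6c9=9.
Step 21. [r4c7∈{5,7}] row 4 places 5 nowhere but r4c7 ⇒ r4c7=5.
Step 22. [r6c7∈{7}] r6c7 has the single candidate 7. So r6c7=7.
Step 23. [r8c1∈{4}] r8c1's peers cover all but 4, so r8c1=4.
Step 24. [r8c6∈{8}] r8c6 is down to just 8. So r8c6=8.
Step 25. [r5c2∈{1}] r5c2 has the single candidate 1. So r5c2=1.
Step 26. [r2c1∈{3}] only 3 remains possible at r2c1 ⇒ r2c1=3.
Step 27. [r3c3∈{2}] r3c3 is down to just 2 ⇒ r3c3=2.
Step 28. [r4c9∈{2}] r4c9 has the single candidate 2. So r4c9=2.
Step 29. [r6c3∈{4}] r6c3's peers cover all but 4, so r6c3=4.
Step 30. [r4c2∈{7}] r4c2's peers cover all but 7. So r4c2=7.
Step 31. [r9c4∈{6}] r9c4's peers cover all but 6, so r9c4=6.
Step 32. [r2c5∈{7}] only 7 remains possible at r2c5, so r2c5=7.
Step 33. [r4c6∈{4}] r4c6 has the single candidate 4 ⇒ r4c6=4.
Step 34. [r1c4∈{5}] only 5 remains possible at r1c4 ⇒ r1c4=5.
Step 35. [r1c6∈{1}] only 1 remains possible at r1c6, so r1c6=1.
Step 36. [r5c9∈{3}] r5c9 has the single candidate 3 ⇒ r5c9=3.
Step 37. [r5c7∈{6}] r5c7 has the single candidate 6, so r5c7=6.
Step 38. [r9c2∈{5}] r9c2 has the single candidate 5. So r9c2=5.
Step 39. [r3c2∈{9}] only 9 remains possible at r3c2. So r3c2=9.
Step 40. [r1c9∈{4}] r1c9's peers cover all but 4 ⇒ r1c9=4.
Step 41. [r2c6∈{9}] only 9 remains possible at r2c6. So r2c6=9.
Step 42. [r7c8∈{9}] nothing but 9 survives at r7c8, so r7c8=9.
Step 43. [r8c4∈{3}] r8c4's peers cover all but 3. So r8c4=3.
Step 44. [r6c8∈{8}] only 8 remains possible at r6c8, so r6c8=8.
Step 45. [r9c3∈{8}] only 8 remains possible at r9c3, so r9c3=8.
Step 46. [r2c8∈{6}] r2c8 has the single candidate 6 ⇒ r2c8=6.

Answer: 7 8 6 5 3 1 9 2 4 / 3 4 5 2 7 9 8 6 1 / 1 9 2 4 8 6 3 7 5 / 8 7 3 9 6 4 5 1 2 / 5 1 9 8 2 7 6 4 3 / 2 6 4 1 5 3 7 8 9 / 6 3 1 7 4 5 2 9 8 / 4 2 7 3 9 8 1 5 6 / 9 5 8 6 1 2 4 3 7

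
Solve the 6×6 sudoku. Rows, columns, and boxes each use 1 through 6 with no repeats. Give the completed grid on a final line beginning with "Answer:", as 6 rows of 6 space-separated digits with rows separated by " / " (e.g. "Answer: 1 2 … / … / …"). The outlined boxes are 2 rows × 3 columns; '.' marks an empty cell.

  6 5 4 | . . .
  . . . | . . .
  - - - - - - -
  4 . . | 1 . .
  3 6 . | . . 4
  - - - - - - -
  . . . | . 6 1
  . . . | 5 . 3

Step 1. [r4c4∈{2}] r4c4 is down to just 2 ⇒ r4c4=2.
Step 2. [r6c5∈{2,4}] box 6 places 2 nowhere but r6c5 ⇒ r6c5=2.
Step 3. [r4c5∈{5}] only 5 remains possible at r4c5 ⇒ r4c5=5.
Step 4. [r2c5∈{1,3,4}] col 5 places 4 nowhere but r2c5 ⇒ r2c5=4.
Step 5. [r6c1∈{1}] r6c1 is down to just 1 ⇒ r6c1=1.
Step 6. [r2c1∈{2}] nothing but 2 survives at r2c1. So r2c1=2.
Step 7. [r3c2∈{2}] only 2 remains possible at r3c2 ⇒ r3c2=2.
Step 8. [r1c4∈{3}] r1c4 has the single candidate 3. So r1c4=3.
Step 9. [r2c2∈{1,3}] in col 2, 1 fits only at r2c2. So r2c2=1.
Step 10. [r5c2∈{3,4}] across col 2, 3 lands solely at r5c2 ⇒ r5c2=3.
Step 11. [r5c3∈{2,5}] across row 5, 2 lands solely at r5c3. So r5c3=2.
Step 12. [r3c6∈{6}] r3c6 is down to just 6. So r3c6=6.
Step 13. [r3c3∈{5}] r3c3 is down to just 5, so r3c3=5.
Step 14. [r5c1∈{5}] r5c1 has the single candidate 5, so r5c1=5.
Step 15. [r2c6∈{5}] nothing but 5 survives at r2c6 ⇒ r2c6=5.
Step 16. [r1c5∈{1}] only 1 remains possible at r1c5. So r1c5=1.
Step 17. [r2c4∈{6}] r2c4's peers cover all but 6 ⇒ r2c4=6.
Step 18. [r3c5∈{3}] r3c5's peers cover all but 3 ⇒ r3c5=3.
Step 19. [r4c3∈{1}] r4c3's peers cover all but 1, so r4c3=1.
Step 20. [r2c3∈{3}] r2c3's peers cover all but 3, so r2c3=3.
Step 21. [r1c6∈{2}] r1c6's peers cover all but 2, so r1c6=2.
Step 22. [r6c3∈{6}] r6c3 is down to just 6, so r6c3=6.
Step 23. [r5c4∈{4}] r5c4's peers cover all but 4 ⇒ r5c4=4.
Step 24. [r6c2∈{4}] only 4 remains possible at r6c2. So r6c2=4.

Answer: 6 5 4 3 1 2 / 2 1 3 6 4 5 / 4 2 5 1 3 6 / 3 6 1 2 5 4 / 5 3 2 4 6 1 / 1 4 6 5 2 3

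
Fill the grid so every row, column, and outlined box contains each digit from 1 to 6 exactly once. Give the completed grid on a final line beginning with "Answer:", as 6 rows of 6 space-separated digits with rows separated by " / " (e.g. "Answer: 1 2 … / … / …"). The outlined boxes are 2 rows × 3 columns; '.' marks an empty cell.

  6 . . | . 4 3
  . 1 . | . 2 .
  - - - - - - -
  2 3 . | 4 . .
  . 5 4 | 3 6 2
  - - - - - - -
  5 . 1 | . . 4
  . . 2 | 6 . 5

Step 1. [r6c1∈{3,4}] 3 has one home in box 5: r6c1. So r6c1=3.
Step 2. [r2c4∈{5}] r2c4's peers cover all but 5 ⇒ r2c4=5.
Step 3. [r3c6∈{1}] r3c6 is down to just 1 ⇒ r3c6=1.
Step 4. [r1c2∈{2}] nothing but 2 survives at r1c2, so r1c2=2.
Step 5. [r3c5∈{5}] r3c5 has the single candidate 5. So r3c5=5.
Step 6. [r2c1∈{4}] r2c1 has the single candidate 4 ⇒ r2c1=4.
Step 7. [r5c5∈{3}] r5c5 is down to just 3 ⇒ r5c5=3.
Step 8. [r4c1∈{1}] r4c1 has the single candidate 1, so r4c1=1.
Step 9. [r2c6∈{6}] r2c6 is down to just 6 ⇒ r2c6=6.
Step 10. [r1c4∈{1}] only 1 remains possible at r1c4, so r1c4=1.
Step 11. [r3c3∈{6}] only 6 remains possible at r3c3, so r3c3=6.
Step 12. [r5c4∈{2}] r5c4's peers cover all but 2, so r5c4=2.
Step 13. [r1c3∈{5}] r1c3 has the single candidate 5 ⇒ r1c3=5.
Step 14. [r6c2∈{4}] r6c2's peers cover all but 4. So r6c2=4.
Step 15. [r2c3∈{3}] nothing but 3 survives at r2c3 ⇒ r2c3=3.
Step 16. [r6c5∈{1}] r6c5 is down to just 1, so r6c5=1.
Step 17. [r5c2∈{6}] only 6 remains possible at r5c2 ⇒ r5c2=6.

Answer: 6 2 5 1 4 3 / 4 1 3 5 2 6 / 2 3 6 4 5 1 / 1 5 4 3 6 2 / 5 6 1 2 3 4 / 3 4 2 6 1 5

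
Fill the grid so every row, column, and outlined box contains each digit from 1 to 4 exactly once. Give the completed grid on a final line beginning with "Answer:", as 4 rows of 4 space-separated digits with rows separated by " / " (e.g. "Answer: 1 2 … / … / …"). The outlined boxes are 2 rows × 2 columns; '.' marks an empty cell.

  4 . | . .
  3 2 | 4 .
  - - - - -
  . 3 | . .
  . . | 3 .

Step 1. [r2c4∈{1}] nothing but 1 survives at r2c4 ⇒ r2c4=1.
Step 2. [r1c3∈{2}] r1c3's peers cover all but 2, so r1c3=2.
Step 3. [r3c4∈{2,4}] row 3 places 4 nowhere but r3c4 ⇒ r3c4=4.
Step 4. [r3c1∈{1,2}] r3c1 is the only open cell in row 3 admitting 2, so r3c1=2.
Step 5. [r4c1∈{1}] r4c1's peers cover all but 1 ⇒ r4c1=1.
Step 6. [r4c2∈{4}] r4c2 has the single candidate 4. So r4c2=4.
Step 7. [r1c2∈{1}] nothing but 1 survives at r1c2, so r1c2=1.
Step 8. [r3c3∈{1}] r3c3's peers cover all but 1 ⇒ r3c3=1.
Step 9. [r1c4∈{3}] r1c4 is down to just 3, so r1c4=3.
Step 10. [r4c4∈{2}] r4c4 is down to just 2 ⇒ r4c4=2.

Answer: 4 1 2 3 / 3 2 4 1 / 2 3 1 4 / 1 4 3 2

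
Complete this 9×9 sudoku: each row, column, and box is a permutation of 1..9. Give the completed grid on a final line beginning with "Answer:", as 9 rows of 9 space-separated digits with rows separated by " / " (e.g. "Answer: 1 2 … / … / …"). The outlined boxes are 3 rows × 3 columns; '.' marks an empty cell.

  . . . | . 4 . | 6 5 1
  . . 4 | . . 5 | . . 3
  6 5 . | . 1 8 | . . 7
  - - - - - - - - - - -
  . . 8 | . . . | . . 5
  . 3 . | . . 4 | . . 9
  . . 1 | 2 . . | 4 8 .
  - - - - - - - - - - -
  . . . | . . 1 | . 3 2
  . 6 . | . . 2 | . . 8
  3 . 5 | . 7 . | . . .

Step 1. [r9c2∈{1,2,4,8,9}] row 9 places 2 nowhere but r9c2. So r9c2=2.
Step 2. [r4c7∈{1,2,3,7}] across col 7, 3 lands solely at r4c7, so r4c7=3.
Step 3. [r8c1∈{1,4,7,9}] in box 7, 1 fits only at r8c1, so r8c1=1.
Step 4. [r9c4∈{4,6,8,9}] 8 has one home in row 9: r9c4. So r9c4=8.
Step 5. [r2c5∈{2,6,9}] in col 5, 2 fits only at r2c5, so r2c5=2.
Step 6. [r2c8∈{9}] r2c8 has the single candidate 9, so r2c8=9.
Step 7. [r5c3∈{2,6,7}] in col 3, 6 fits only at r5c3, so r5c3=6.
Step 8. [r6c9∈{6}] only 6 remains possible at r6c9, so r6c9=6.
Step 9. [r2c4∈{6,7}] in row 2, 6 fits only at r2c4 ⇒ r2c4=6.
Step 10. [r7c5∈{5,6,9}] r7c5 is the only open cell in row 7 admitting 6, so r7c5=6.
Step 11. [r4c5∈{9}] only 9 remains possible at r4c5. So r4c5=9.
Step 12. [r9c6∈{9}] r9c6's peers cover all but 9. So r9c6=9.
Step 13. [r3c7∈{2}] only 2 remains possible at r3c7 ⇒ r3c7=2.
Step 14. [r1c3∈{2,3,7,9}] r1c3 is the only open cell in col 3 admitting 2, so r1c3=2.
Step 15. [r3c3∈{3,9}] 3 has one home in col 3: r3c3 ⇒ r3c3=3.
Step 16. [r9c9∈{4}] r9c9's peers cover all but 4. So r9c9=4.
Step 17. [r8c8∈{7}] r8c8's peers cover all but 7 ⇒ r8c8=7.
Step 18. [r8c3∈{9}] r8c3 is down to just 9, so r8c3=9.
Step 19. [r5c7∈{1,7}] 7 has one home in col 7: r5c7 ⇒ r5c7=7.
Step 20. [r8c7∈{5}] r8c7's peers cover all but 5. So r8c7=5.
Step 21. [r8c4∈{3,4}] 4 has one home in row 8: r8c4, so r8c4=4.
Step 22. [r1c4∈{3,7,9}] in col 4, 3 fits only at r1c4 ⇒ r1c4=3.
Step 23. [r4c4∈{1,7}] r4c4 is the only open cell in col 4 admitting 7, so r4c4=7.
Step 24. [r4c8∈{1,2}] row 4 places 1 nowhere but r4c8. So r4c8=1.
Step 25. [r4c1∈{2,4}] in row 4, 2 fits only at r4c1, so r4c1=2.
Step 26. [r5c1∈{5}] nothing but 5 survives at r5c1, so r5c1=5.
Step 27. [r7c1∈{4,7,8}] across col 1, 4 lands solely at r7c1 ⇒ r7c1=4.
Step 28. [r7c2∈{7,8}] r7c2 is the only open cell in row 7 admitting 8, so r7c2=8.
Step 29. [r1c1∈{7,8,9}] in row 1, 8 fits only at r1c1 ⇒ r1c1=8.
Step 30. [r2c1∈{7}] only 7 remains possible at r2c1 ⇒ r2c1=7.
Step 31. [r6c1∈{9}] r6c1's peers cover all but 9 ⇒ r6c1=9.
Step 32. [r6c5∈{3,5}] 5 has one home in row 6: r6c5. So r6c5=5.
Step 33. [r3c8∈{4}] r3c8 has the single candidate 4, so r3c8=4.
Step 34. [r4c2∈{4}] r4c2 is down to just 4. So r4c2=4.
Step 35. [r7c7∈{9}] r7c7 has the single candidate 9, so r7c7=9.
Step 36. [r4c6∈{6}] only 6 remains possible at r4c6 ⇒ r4c6=6.
Step 37. [r3c4∈{9}] r3c4 has the single candidate 9 ⇒ r3c4=9.
Step 38. [r7c3∈{7}] only 7 remains possible at r7c3 ⇒ r7c3=7.
Step 39. [r9c8∈{6}] r9c8 has the single candidate 6 ⇒ r9c8=6.
Step 40. [r2c2∈{1}] r2c2's peers cover all but 1 ⇒ r2c2=1.
Step 41. [r5c4∈{1}] only 1 remains possible at r5c4. So r5c4=1.
Step 42. [r9c7∈{1}] nothing but 1 survives at r9c7. So r9c7=1.
Step 43. [r6c6∈{3}] r6c6 is down to just 3. So r6c6=3.
Step 44. [r5c5∈{8}] r5c5 is down to just 8, so r5c5=8.
Step 45. [r2c7∈{8}] r2c7 is down to just 8. So r2c7=8.
Step 46. [r7c4∈{5}] r7c4 has the single candidate 5 ⇒ r7c4=5.
Step 47. [r1c2∈{9}] nothing but 9 survives at r1c2 ⇒ r1c2=9.
Step 48. [r5c8∈{2}] r5c8's peers cover all but 2, so r5c8=2.
Step 49. [r8c5∈{3}] nothing but 3 survives at r8c5, so r8c5=3.
Step 50. [r6c2∈{7}] only 7 remains possible at r6c2, so r6c2=7.
Step 51. [r1c6∈{7}] nothing but 7 survives at r1c6, so r1c6=7.

Answer: 8 9 2 3 4 7 6 5 1 / 7 1 4 6 2 5 8 9 3 / 6 5 3 9 1 8 2 4 7 / 2 4 8 7 9 6 3 1 5 / 5 3 6 1 8 4 7 2 9 / 9 7 1 2 5 3 4 8 6 / 4 8 7 5 6 1 9 3 2 / 1 6 9 4 3 2 5 7 8 / 3 2 5 8 7 9 1 6 4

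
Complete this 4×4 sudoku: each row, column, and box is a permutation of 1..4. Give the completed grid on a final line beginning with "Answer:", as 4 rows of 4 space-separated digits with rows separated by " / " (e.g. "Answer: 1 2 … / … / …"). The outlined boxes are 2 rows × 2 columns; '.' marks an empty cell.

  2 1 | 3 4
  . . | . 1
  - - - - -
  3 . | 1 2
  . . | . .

Step 1. [r3c2∈{4}] only 4 remains possible at r3c2. So r3c2=4.
Step 2. [r2c2∈{3}] r2c2 is down to just 3, so r2c2=3.
Step 3. [r4c1∈{1}] r4c1 is down to just 1. So r4c1=1.
Step 4. [r4c2∈{2}] r4c2 has the single candidate 2, so r4c2=2.
Step 5. [r4c3∈{4}] only 4 remains possible at r4c3. So r4c3=4.
Step 6. [r2c3∈{2}] r2c3 has the single candidate 2, so r2c3=2.
Step 7. [r4c4∈{3}] r4c4 has the single candidate 3, so r4c4=3.
Step 8. [r2c1∈{4}] nothing but 4 survives at r2c1, so r2c1=4.

Answer: 2 1 3 4 / 4 3 2 1 / 3 4 1 2 / 1 2 4 3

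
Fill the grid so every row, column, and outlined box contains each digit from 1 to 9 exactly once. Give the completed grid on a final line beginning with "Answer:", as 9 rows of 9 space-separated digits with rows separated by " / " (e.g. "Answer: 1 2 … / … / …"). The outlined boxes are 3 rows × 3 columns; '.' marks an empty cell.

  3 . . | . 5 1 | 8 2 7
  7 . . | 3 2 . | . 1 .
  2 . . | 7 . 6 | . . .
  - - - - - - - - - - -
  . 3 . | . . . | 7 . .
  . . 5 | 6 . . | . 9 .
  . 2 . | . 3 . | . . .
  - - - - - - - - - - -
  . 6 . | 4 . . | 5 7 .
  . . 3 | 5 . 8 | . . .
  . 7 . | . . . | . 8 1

Step 1. [r1c4∈{9}] r1c4 is down to just 9 ⇒ r1c4=9.
Step 2. [r2c6∈{4}] r2c6's peers cover all but 4 ⇒ r2c6=4.
Step 3. [r6c3∈{1,4,6,7,8,9}] in col 3, 7 fits only at r6c3 ⇒ r6c3=7.
Step 4. [r9c4∈{2}] only 2 remains possible at r9c4. So r9c4=2.
Step 5. [r1c2∈{4}] r1c2 is down to just 4 ⇒ r1c2=4.
Step 6. [r8c5∈{1,6,7,9}] row 8 places 7 nowhere but r8c5, so r8c5=7.
Step 7. [r7c5∈{1,9}] 1 has one home in box 8: r7c5 ⇒ r7c5=1.
Step 8. [r3c8∈{3,4,5}] 3 has one home in col 8: r3c8 ⇒ r3c8=3.
Step 9. [r3c5∈{8}] r3c5's peers cover all but 8. So r3c5=8.
Step 10. [r5c5∈{4}] only 4 remains possible at r5c5 ⇒ r5c5=4.
Step 11. [r4c5∈{9}] r4c5 is down to just 9. So r4c5=9.
Step 12. [r6c1∈{1,4,6,8,9}] 9 has one home in row 6: r6c1, so r6c1=9.
Step 13. [r4c1∈{1,4,6,8}] col 1 places 6 nowhere but r4c1. So r4c1=6.
Step 14. [r4c3∈{1,4,8}] 4 has one home in box 4: r4c3, so r4c3=4.
Step 15. [r9c3∈{9}] r9c3 is down to just 9. So r9c3=9.
Step 16. [r4c8∈{5}] only 5 remains possible at r4c8. So r4c8=5.
Step 17. [r8c2∈{1}] only 1 remains possible at r8c2. So r8c2=1.
Step 18. [r8c1∈{4}] nothing but 4 survives at r8c1, so r8c1=4.
Step 19. [r8c8∈{6}] only 6 remains possible at r8c8 ⇒ r8c8=6.
Step 20. [r9c7∈{3,4}] 4 has one home in row 9: r9c7 ⇒ r9c7=4.
Step 21. [r3c7∈{9}] r3c7's peers cover all but 9 ⇒ r3c7=9.
Step 22. [r7c9∈{2,3,9}] across box 9, 3 lands solely at r7c9. So r7c9=3.
Step 23. [r2c7∈{6}] r2c7 is down to just 6, so r2c7=6.
Step 24. [r5c2∈{8}] r5c2's peers cover all but 8, so r5c2=8.
Step 25. [r5c9∈{2}] r5c9's peers cover all but 2. So r5c9=2.
Step 26. [r6c9∈{4,6,8}] r6c9 is the only open cell in row 6 admitting 6, so r6c9=6.
Step 27. [r6c7∈{1}] nothing but 1 survives at r6c7. So r6c7=1.
Step 28. [r3c2∈{5}] only 5 remains possible at r3c2 ⇒ r3c2=5.
Step 29. [r6c4∈{8}] nothing but 8 survives at r6c4 ⇒ r6c4=8.
Step 30. [r7c1∈{8}] r7c1 is down to just 8 ⇒ r7c1=8.
Step 31. [r9c6∈{3}] nothing but 3 survives at r9c6, so r9c6=3.
Step 32. [r9c5∈{6}] only 6 remains possible at r9c5, so r9c5=6.
Step 33. [r3c9∈{4}] r3c9's peers cover all but 4. So r3c9=4.
Step 34. [r4c4∈{1}] r4c4 has the single candidate 1, so r4c4=1.
Step 35. [r5c6∈{7}] r5c6 has the single candidate 7. So r5c6=7.
Step 36. [r5c1∈{1}] nothing but 1 survives at r5c1. So r5c1=1.
Step 37. [r2c9∈{5}] r2c9's peers cover all but 5, so r2c9=5.
Step 38. [r6c8∈{4}] r6c8 has the single candidate 4 ⇒ r6c8=4.
Step 39. [r4c9∈{8}] r4c9 is down to just 8 ⇒ r4c9=8.
Step 40. [r8c7∈{2}] only 2 remains possible at r8c7, so r8c7=2.
Step 41. [r4c6∈{2}] r4c6 is down to just 2 ⇒ r4c6=2.
Step 42. [r5c7∈{3}] nothing but 3 survives at r5c7, so r5c7=3.
Step 43. [r3c3∈{1}] only 1 remains possible at r3c3 ⇒ r3c3=1.
Step 44. [r1c3∈{6}] only 6 remains possible at r1c3 ⇒ r1c3=6.
Step 45. [r7c3∈{2}] r7c3's peers cover all but 2 ⇒ r7c3=2.
Step 46. [r6c6∈{5}] r6c6's peers cover all but 5, so r6c6=5.
Step 47. [r7c6∈{9}] nothing but 9 survives at r7c6, so r7c6=9.
Step 48. [r9c1∈{5}] r9c1's peers cover all but 5, so r9c1=5.
Step 49. [r2c2∈{9}] r2c2's peers cover all but 9, so r2c2=9.
Step 50. [r2c3∈{8}] r2c3 is down to just 8. So r2c3=8.
Step 51. [r8c9∈{9}] nothing but 9 survives at r8c9 ⇒ r8c9=9.

Answer: 3 4 6 9 5 1 8 2 7 / 7 9 8 3 2 4 6 1 5 / 2 5 1 7 8 6 9 3 4 / 6 3 4 1 9 2 7 5 8 / 1 8 5 6 4 7 3 9 2 / 9 2 7 8 3 5 1 4 6 / 8 6 2 4 1 9 5 7 3 / 4 1 3 5 7 8 2 6 9 / 5 7 9 2 6 3 4 8 1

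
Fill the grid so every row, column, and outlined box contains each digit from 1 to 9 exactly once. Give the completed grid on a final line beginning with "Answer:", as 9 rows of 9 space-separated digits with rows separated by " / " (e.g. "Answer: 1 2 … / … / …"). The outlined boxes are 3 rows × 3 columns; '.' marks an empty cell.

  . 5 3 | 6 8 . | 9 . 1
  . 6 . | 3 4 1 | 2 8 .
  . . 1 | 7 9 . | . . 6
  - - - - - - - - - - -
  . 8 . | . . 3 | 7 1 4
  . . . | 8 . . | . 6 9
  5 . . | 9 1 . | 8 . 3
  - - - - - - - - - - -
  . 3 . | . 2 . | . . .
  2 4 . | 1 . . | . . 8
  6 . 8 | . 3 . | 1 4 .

Step 1. [r9c4∈{5}] r9c4 has the single candidate 5. So r9c4=5.
Step 2. [r9c2∈{7,9}] r9c2 is the only open cell in col 2 admitting 9 ⇒ r9c2=9.
Step 3. [r9c6∈{7}] r9c6 has the single candidate 7, so r9c6=7.
Step 4. [r5c7∈{5}] r5c7 is down to just 5. So r5c7=5.
Step 5. [r1c8∈{7}] r1c8 has the single candidate 7 ⇒ r1c8=7.
Step 6. [r8c3∈{5,7}] row 8 places 7 nowhere but r8c3, so r8c3=7.
Step 7. [r8c8∈{3,5,9}] r8c8 is the only open cell in row 8 admitting 5, so r8c8=5.
Step 8. [r8c5∈{6}] nothing but 6 survives at r8c5. So r8c5=6.
Step 9. [r1c6∈{2}] r1c6's peers cover all but 2 ⇒ r1c6=2.
Step 10. [r5c6∈{4}] r5c6 has the single candidate 4 ⇒ r5c6=4.
Step 11. [r5c3∈{2}] r5c3's peers cover all but 2 ⇒ r5c3=2.
Step 12. [r3c7∈{3,4}] across col 7, 4 lands solely at r3c7, so r3c7=4.
Step 13. [r5c2∈{1,7}] 1 has one home in col 2: r5c2 ⇒ r5c2=1.
Step 14. [r2c1∈{7,9}] in row 2, 7 fits only at r2c1 ⇒ r2c1=7.
Step 15. [r4c3∈{6,9}] row 4 places 6 nowhere but r4c3 ⇒ r4c3=6.
Step 16. [r7c8∈{9}] only 9 remains possible at r7c8. So r7c8=9.
Step 17. [r8c6∈{9}] only 9 remains possible at r8c6. So r8c6=9.
Step 18. [r7c3∈{5}] r7c3 is down to just 5 ⇒ r7c3=5.
Step 19. [r6c6∈{6}] only 6 remains possible at r6c6, so r6c6=6.
Step 20. [r5c5∈{7}] r5c5 is down to just 7. So r5c5=7.
Step 21. [r3c2∈{2}] r3c2's peers cover all but 2, so r3c2=2.
Step 22. [r4c1∈{9}] nothing but 9 survives at r4c1 ⇒ r4c1=9.
Step 23. [r7c4∈{4}] r7c4 is down to just 4 ⇒ r7c4=4.
Step 24. [r7c7∈{6}] r7c7 has the single candidate 6 ⇒ r7c7=6.
Step 25. [r6c3∈{4}] only 4 remains possible at r6c3 ⇒ r6c3=4.
Step 26. [r9c9∈{2}] nothing but 2 survives at r9c9, so r9c9=2.
Step 27. [r5c1∈{3}] r5c1 has the single candidate 3. So r5c1=3.
Step 28. [r3c1∈{8}] r3c1's peers cover all but 8 ⇒ r3c1=8.
Step 29. [r1c1∈{4}] nothing but 4 survives at r1c1 ⇒ r1c1=4.
Step 30. [r6c2∈{7}] r6c2's peers cover all but 7, so r6c2=7.
Step 31. [r3c8∈{3}] r3c8 is down to just 3 ⇒ r3c8=3.
Step 32. [r2c3∈{9}] r2c3 has the single candidate 9 ⇒ r2c3=9.
Step 33. [r3c6∈{5}] r3c6's peers cover all but 5, so r3c6=5.
Step 34. [r7c9∈{7}] r7c9's peers cover all but 7, so r7c9=7.
Step 35. [r8c7∈{3}] r8c7's peers cover all but 3 ⇒ r8c7=3.
Step 36. [r6c8∈{2}] r6c8 is down to just 2 ⇒ r6c8=2.
Step 37. [r4c5∈{5}] only 5 remains possible at r4c5, so r4c5=5.
Step 38. [r7c6∈{8}] r7c6's peers cover all but 8, so r7c6=8.
Step 39. [r7c1∈{1}] r7c1 is down to just 1 ⇒ r7c1=1.
Step 40. [r4c4∈{2}] only 2 remains possible at r4c4 ⇒ r4c4=2.
Step 41. [r2c9∈{5}] nothing but 5 survives at r2c9 ⇒ r2c9=5.

Answer: 4 5 3 6 8 2 9 7 1 / 7 6 9 3 4 1 2 8 5 / 8 2 1 7 9 5 4 3 6 / 9 8 6 2 5 3 7 1 4 / 3 1 2 8 7 4 5 6 9 / 5 7 4 9 1 6 8 2 3 / 1 3 5 4 2 8 6 9 7 / 2 4 7 1 6 9 3 5 8 / 6 9 8 5 3 7 1 4 2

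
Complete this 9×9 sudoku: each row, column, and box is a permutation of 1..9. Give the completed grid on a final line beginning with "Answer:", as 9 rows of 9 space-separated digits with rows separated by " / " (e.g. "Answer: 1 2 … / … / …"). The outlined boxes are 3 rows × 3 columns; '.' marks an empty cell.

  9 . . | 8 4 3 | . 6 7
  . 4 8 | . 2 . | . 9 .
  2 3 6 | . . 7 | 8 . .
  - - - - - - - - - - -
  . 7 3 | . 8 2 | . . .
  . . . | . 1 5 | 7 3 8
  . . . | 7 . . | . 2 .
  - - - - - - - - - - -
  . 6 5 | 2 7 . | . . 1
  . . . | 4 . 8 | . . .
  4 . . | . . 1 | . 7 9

Step 1. [r8c9∈{2,3,5,6}] 2 has one home in col 9: r8c9. So r8c9=2.
Step 2. [r6c6∈{4,6,9}] 4 has one home in col 6: r6c6, so r6c6=4.
Step 3. [r1c3∈{1}] r1c3 is down to just 1. So r1c3=1.
Step 4. [r6c3∈{9}] nothing but 9 survives at r6c3, so r6c3=9.
Step 5. [r8c8∈{5}] nothing but 5 survives at r8c8 ⇒ r8c8=5.
Step 6. [r9c4∈{3,5,6}] col 4 places 3 nowhere but r9c4. So r9c4=3.
Step 7. [r4c7∈{1,4,5,6,9}] 9 has one home in col 7: r4c7, so r4c7=9.
Step 8. [r4c4∈{6}] r4c4 has the single candidate 6 ⇒ r4c4=6.
Step 9. [r9c2∈{2,8}] r9c2 is the only open cell in row 9 admitting 8. So r9c2=8.
Step 10. [r1c2∈{5}] nothing but 5 survives at r1c2. So r1c2=5.
Step 11. [r6c2∈{1}] r6c2 is down to just 1 ⇒ r6c2=1.
Step 12. [r2c7∈{1,3,5}] r2c7 is the only open cell in col 7 admitting 1, so r2c7=1.
Step 13. [r6c7∈{5,6}] in col 7, 5 fits only at r6c7. So r6c7=5.
Step 14. [r3c8∈{4}] r3c8 is down to just 4. So r3c8=4.
Step 15. [r3c9∈{5}] r3c9 has the single candidate 5, so r3c9=5.
Step 16. [r3c5∈{9}] r3c5 is down to just 9. So r3c5=9.
Step 17. [r9c7∈{6}] nothing but 6 survives at r9c7. So r9c7=6.
Step 18. [r8c1∈{1,3,7}] row 8 places 1 nowhere but r8c1 ⇒ r8c1=1.
Step 19. [r6c1∈{6,8}] row 6 places 8 nowhere but r6c1 ⇒ r6c1=8.
Step 20. [r8c7∈{3}] nothing but 3 survives at r8c7. So r8c7=3.
Step 21. [r5c3∈{2,4}] across row 5, 4 lands solely at r5c3 ⇒ r5c3=4.
Step 22. [r8c5∈{6}] r8c5 has the single candidate 6. So r8c5=6.
Step 23. [r5c4∈{9}] r5c4's peers cover all but 9. So r5c4=9.
Step 24. [r6c9∈{6}] r6c9 is down to just 6. So r6c9=6.
Step 25. [r1c7∈{2}] r1c7 is down to just 2, so r1c7=2.
Step 26. [r4c1∈{5}] r4c1's peers cover all but 5, so r4c1=5.
Step 27. [r4c9∈{4}] nothing but 4 survives at r4c9 ⇒ r4c9=4.
Step 28. [r6c5∈{3}] nothing but 3 survives at r6c5 ⇒ r6c5=3.
Step 29. [r2c9∈{3}] r2c9's peers cover all but 3. So r2c9=3.
Step 30. [r7c7∈{4}] r7c7 is down to just 4, so r7c7=4.
Step 31. [r7c6∈{9}] r7c6's peers cover all but 9, so r7c6=9.
Step 32. [r8c3∈{7}] r8c3 has the single candidate 7 ⇒ r8c3=7.
Step 33. [r8c2∈{9}] r8c2 is down to just 9. So r8c2=9.
Step 34. [r9c5∈{5}] r9c5's peers cover all but 5 ⇒ r9c5=5.
Step 35. [r4c8∈{1}] nothing but 1 survives at r4c8. So r4c8=1.
Step 36. [r2c1∈{7}] r2c1's peers cover all but 7 ⇒ r2c1=7.
Step 37. [r5c1∈{6}] r5c1 is down to just 6 ⇒ r5c1=6.
Step 38. [r2c6∈{6}] r2c6's peers cover all but 6. So r2c6=6.
Step 39. [r9c3∈{2}] r9c3 has the single candidate 2 ⇒ r9c3=2.
Step 40. [r7c8∈{8}] only 8 remains possible at r7c8 ⇒ r7c8=8.
Step 41. [r2c4∈{5}] r2c4's peers cover all but 5, so r2c4=5.
Step 42. [r7c1∈{3}] nothing but 3 survives at r7c1. So r7c1=3.
Step 43. [r5c2∈{2}] r5c2's peers cover all but 2, so r5c2=2.
Step 44. [r3c4∈{1}] r3c4's peers cover all but 1 ⇒ r3c4=1.

Answer: 9 5 1 8 4 3 2 6 7 / 7 4 8 5 2 6 1 9 3 / 2 3 6 1 9 7 8 4 5 / 5 7 3 6 8 2 9 1 4 / 6 2 4 9 1 5 7 3 8 / 8 1 9 7 3 4 5 2 6 / 3 6 5 2 7 9 4 8 1 / 1 9 7 4 6 8 3 5 2 / 4 8 2 3 5 1 6 7 9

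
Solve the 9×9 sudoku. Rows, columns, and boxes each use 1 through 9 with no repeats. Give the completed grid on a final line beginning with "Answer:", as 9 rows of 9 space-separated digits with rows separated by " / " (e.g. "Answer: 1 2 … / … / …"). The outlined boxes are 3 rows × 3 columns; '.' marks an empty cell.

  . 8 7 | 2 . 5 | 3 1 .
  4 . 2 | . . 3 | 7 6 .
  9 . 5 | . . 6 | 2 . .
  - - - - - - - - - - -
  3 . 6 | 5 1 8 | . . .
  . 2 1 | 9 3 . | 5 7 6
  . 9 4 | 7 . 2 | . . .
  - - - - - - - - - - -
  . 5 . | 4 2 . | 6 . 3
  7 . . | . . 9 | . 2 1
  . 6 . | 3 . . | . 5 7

Step 1. [r9c5∈{8}] r9c5 has the single candidate 8. So r9c5=8.
Step 2. [r6c9∈{8}] r6c9 is down to just 8. So r6c9=8.
Step 3. [r3c9∈{4}] only 4 remains possible at r3c9 ⇒ r3c9=4.
Step 4. [r8c7∈{4,8}] r8c7 is the only open cell in col 7 admitting 8. So r8c7=8.
Step 5. [r1c9∈{9}] r1c9 has the single candidate 9 ⇒ r1c9=9.
Step 6. [r7c8∈{9}] nothing but 9 survives at r7c8, so r7c8=9.
Step 7. [r3c2∈{1,3}] in row 3, 3 fits only at r3c2, so r3c2=3.
Step 8. [r3c4∈{1,8}] r3c4 is the only open cell in row 3 admitting 1, so r3c4=1.
Step 9. [r9c6∈{1}] r9c6 is down to just 1. So r9c6=1.
Step 10. [r9c7∈{4}] r9c7's peers cover all but 4, so r9c7=4.
Step 11. [r8c5∈{5,6}] across row 8, 5 lands solely at r8c5, so r8c5=5.
Step 12. [r7c3∈{8}] nothing but 8 survives at r7c3. So r7c3=8.
Step 13. [r6c5∈{6}] r6c5 has the single candidate 6 ⇒ r6c5=6.
Step 14. [r7c6∈{7}] nothing but 7 survives at r7c6. So r7c6=7.
Step 15. [r2c4∈{8}] only 8 remains possible at r2c4. So r2c4=8.
Step 16. [r1c1∈{6}] r1c1 is down to just 6, so r1c1=6.
Step 17. [r9c1∈{2}] only 2 remains possible at r9c1 ⇒ r9c1=2.
Step 18. [r3c8∈{8}] r3c8 has the single candidate 8, so r3c8=8.
Step 19. [r5c6∈{4}] only 4 remains possible at r5c6 ⇒ r5c6=4.
Step 20. [r4c7∈{9}] r4c7's peers cover all but 9, so r4c7=9.
Step 21. [r4c8∈{4}] r4c8 is down to just 4 ⇒ r4c8=4.
Step 22. [r6c8∈{3}] r6c8's peers cover all but 3, so r6c8=3.
Step 23. [r8c4∈{6}] r8c4 has the single candidate 6 ⇒ r8c4=6.
Step 24. [r3c5∈{7}] nothing but 7 survives at r3c5. So r3c5=7.
Step 25. [r4c2∈{7}] r4c2 is down to just 7, so r4c2=7.
Step 26. [r1c5∈{4}] r1c5's peers cover all but 4, so r1c5=4.
Step 27. [r7c1∈{1}] only 1 remains possible at r7c1, so r7c1=1.
Step 28. [r2c2∈{1}] r2c2 has the single candidate 1, so r2c2=1.
Step 29. [r8c3∈{3}] r8c3 is down to just 3, so r8c3=3.
Step 30. [r8c2∈{4}] only 4 remains possible at r8c2, so r8c2=4.
Step 31. [r2c5∈{9}] nothing but 9 survives at r2c5 ⇒ r2c5=9.
Step 32. [r9c3∈{9}] r9c3's peers cover all but 9. So r9c3=9.
Step 33. [r5c1∈{8}] r5c1 is down to just 8, so r5c1=8.
Step 34. [r6c1∈{5}] r6c1 is down to just 5, so r6c1=5.
Step 35. [r6c7∈{1}] r6c7's peers cover all but 1 ⇒ r6c7=1.
Step 36. [r4c9∈{2}] r4c9 is down to just 2 ⇒ r4c9=2.
Step 37. [r2c9∈{5}] only 5 remains possible at r2c9. So r2c9=5.

Answer: 6 8 7 2 4 5 3 1 9 / 4 1 2 8 9 3 7 6 5 / 9 3 5 1 7 6 2 8 4 / 3 7 6 5 1 8 9 4 2 / 8 2 1 9 3 4 5 7 6 / 5 9 4 7 6 2 1 3 8 / 1 5 8 4 2 7 6 9 3 / 7 4 3 6 5 9 8 2 1 / 2 6 9 3 8 1 4 5 7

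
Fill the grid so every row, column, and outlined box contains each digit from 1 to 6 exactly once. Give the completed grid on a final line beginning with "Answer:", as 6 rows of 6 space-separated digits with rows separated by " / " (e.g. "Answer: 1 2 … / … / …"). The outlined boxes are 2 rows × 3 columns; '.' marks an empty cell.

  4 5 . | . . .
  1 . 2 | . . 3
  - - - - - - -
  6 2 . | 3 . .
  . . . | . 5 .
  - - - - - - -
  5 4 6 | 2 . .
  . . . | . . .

Step 1. [r5c6∈{1}] only 1 remains possible at r5c6 ⇒ r5c6=1.
Step 2. [r3c6∈{4}] nothing but 4 survives at r3c6. So r3c6=4.
Step 3. [r2c4∈{4,5,6}] in row 2, 5 fits only at r2c4 ⇒ r2c4=5.
Step 4. [r1c5∈{1,2,6}] across col 5, 2 lands solely at r1c5, so r1c5=2.
Step 5. [r1c6∈{6}] nothing but 6 survives at r1c6, so r1c6=6.
Step 6. [r4c1∈{3}] nothing but 3 survives at r4c1, so r4c1=3.
Step 7. [r4c2∈{1}] nothing but 1 survives at r4c2, so r4c2=1.
Step 8. [r6c5∈{3,4,6}] 6 has one home in col 5: r6c5 ⇒ r6c5=6.
Step 9. [r6c2∈{3}] r6c2's peers cover all but 3, so r6c2=3.
Step 10. [r6c4∈{4}] only 4 remains possible at r6c4. So r6c4=4.
Step 11. [r1c3∈{3}] r1c3 is down to just 3. So r1c3=3.
Step 12. [r3c3∈{5}] nothing but 5 survives at r3c3 ⇒ r3c3=5.
Step 13. [r6c6∈{5}] only 5 remains possible at r6c6. So r6c6=5.
Step 14. [r6c1∈{2}] r6c1's peers cover all but 2, so r6c1=2.
Step 15. [r4c4∈{6}] r4c4 has the single candidate 6, so r4c4=6.
Step 16. [r3c5∈{1}] only 1 remains possible at r3c5 ⇒ r3c5=1.
Step 17. [r4c6∈{2}] nothing but 2 survives at r4c6 ⇒ r4c6=2.
Step 18. [r2c2∈{6}] r2c2 has the single candidate 6. So r2c2=6.
Step 19. [r6c3∈{1}] r6c3's peers cover all but 1. So r6c3=1.
Step 20. [r2c5∈{4}] nothing but 4 survives at r2c5. So r2c5=4.
Step 21. [r1c4∈{1}] r1c4 has the single candidate 1. So r1c4=1.
Step 22. [r4c3∈{4}] r4c3 is down to just 4 ⇒ r4c3=4.
Step 23. [r5c5∈{3}] only 3 remains possible at r5c5 ⇒ r5c5=3.

Answer: 4 5 3 1 2 6 / 1 6 2 5 4 3 / 6 2 5 3 1 4 / 3 1 4 6 5 2 / 5 4 6 2 3 1 / 2 3 1 4 6 5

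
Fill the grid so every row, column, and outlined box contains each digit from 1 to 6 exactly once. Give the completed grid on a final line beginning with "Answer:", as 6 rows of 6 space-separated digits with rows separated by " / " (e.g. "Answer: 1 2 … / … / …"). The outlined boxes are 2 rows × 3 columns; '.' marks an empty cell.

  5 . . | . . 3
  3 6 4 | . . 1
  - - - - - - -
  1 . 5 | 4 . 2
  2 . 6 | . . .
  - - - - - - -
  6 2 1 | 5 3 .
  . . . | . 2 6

Step 1. [r3c2∈{3}] r3c2 has the single candidate 3 ⇒ r3c2=3.
Step 2. [r4c5∈{1,5}] col 5 places 1 nowhere but r4c5, so r4c5=1.
Step 3. [r1c4∈{2,6}] in col 4, 6 fits only at r1c4. So r1c4=6.
Step 4. [r4c2∈{4}] r4c2 is down to just 4. So r4c2=4.
Step 5. [r4c6∈{5}] only 5 remains possible at r4c6 ⇒ r4c6=5.
Step 6. [r1c3∈{2}] nothing but 2 survives at r1c3 ⇒ r1c3=2.
Step 7. [r4c4∈{3}] nothing but 3 survives at r4c4. So r4c4=3.
Step 8. [r6c3∈{3}] r6c3 has the single candidate 3 ⇒ r6c3=3.
Step 9. [r6c2∈{5}] r6c2 has the single candidate 5 ⇒ r6c2=5.
Step 10. [r1c2∈{1}] r1c2 has the single candidate 1. So r1c2=1.
Step 11. [r6c1∈{4}] r6c1 has the single candidate 4 ⇒ r6c1=4.
Step 12. [r3c5∈{6}] nothing but 6 survives at r3c5, so r3c5=6.
Step 13. [r2c4∈{2}] r2c4's peers cover all but 2. So r2c4=2.
Step 14. [r2c5∈{5}] r2c5's peers cover all but 5. So r2c5=5.
Step 15. [r6c4∈{1}] r6c4 has the single candidate 1 ⇒ r6c4=1.
Step 16. [r5c6∈{4}] r5c6 is down to just 4. So r5c6=4.
Step 17. [r1c5∈{4}] nothing but 4 survives at r1c5 ⇒ r1c5=4.

Answer: 5 1 2 6 4 3 / 3 6 4 2 5 1 / 1 3 5 4 6 2 / 2 4 6 3 1 5 / 6 2 1 5 3 4 / 4 5 3 1 2 6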